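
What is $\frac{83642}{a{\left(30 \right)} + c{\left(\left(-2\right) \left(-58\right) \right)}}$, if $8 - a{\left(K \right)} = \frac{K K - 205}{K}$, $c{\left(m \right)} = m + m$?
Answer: $\frac{501852}{1301} \approx 385.74$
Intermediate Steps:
$c{\left(m \right)} = 2 m$
$a{\left(K \right)} = 8 - \frac{-205 + K^{2}}{K}$ ($a{\left(K \right)} = 8 - \frac{K K - 205}{K} = 8 - \frac{K^{2} - 205}{K} = 8 - \frac{-205 + K^{2}}{K}$)
$\frac{83642}{a{\left(30 \right)} + c{\left(\left(-2\right) \left(-58\right) \right)}} = \frac{83642}{\left(8 - 30 + \frac{205}{30}\right) + 2 \left(\left(-2\right) \left(-58\right)\right)} = \frac{83642}{\left(8 - 30 + 205 \cdot \frac{1}{30}\right) + 2 \cdot 116} = \frac{83642}{\left(8 - 30 + \frac{41}{6}\right) + 232} = \frac{83642}{- \frac{91}{6} + 232} = \frac{83642}{\frac{1301}{6}} = 83642 \cdot \frac{6}{1301} = \frac{501852}{1301}$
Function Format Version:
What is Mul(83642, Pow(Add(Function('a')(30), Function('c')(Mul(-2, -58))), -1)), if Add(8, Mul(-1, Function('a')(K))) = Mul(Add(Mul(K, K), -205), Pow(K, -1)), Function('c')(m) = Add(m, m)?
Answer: Rational(501852, 1301) ≈ 385.74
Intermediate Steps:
Function('c')(m) = Mul(2, m)
Function('a')(K) = Add(8, Mul(-1, Pow(K, -1), Add(-205, Pow(K, 2)))) (Function('a')(K) = Add(8, Mul(-1, Mul(Add(Mul(K, K), -205), Pow(K, -1)))) = Add(8, Mul(-1, Mul(Add(Pow(K, 2), -205), Pow(K, -1)))) = Add(8, Mul(-1, Mul(Add(-205, Pow(K, 2)), Pow(K, -1)))) = Add(8, Mul(-1, Mul(Pow(K, -1), Add(-205, Pow(K, 2))))) = Add(8, Mul(-1, Pow(K, -1), Add(-205, Pow(K, 2)))))
Mul(83642, Pow(Add(Function('a')(30), Function('c')(Mul(-2, -58))), -1)) = Mul(83642, Pow(Add(Add(8, Mul(-1, 30), Mul(205, Pow(30, -1))), Mul(2, Mul(-2, -58))), -1)) = Mul(83642, Pow(Add(Add(8, -30, Mul(205, Rational(1, 30))), Mul(2, 116)), -1)) = Mul(83642, Pow(Add(Add(8, -30, Rational(41, 6)), 232), -1)) = Mul(83642, Pow(Add(Rational(-91, 6), 232), -1)) = Mul(83642, Pow(Rational(1301, 6), -1)) = Mul(83642, Rational(6, 1301)) = Rational(501852, 1301)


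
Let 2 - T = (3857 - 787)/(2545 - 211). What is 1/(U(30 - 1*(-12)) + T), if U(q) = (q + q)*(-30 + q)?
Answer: 1167/1177135 ≈ 0.00099139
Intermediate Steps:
T = 799/1167 (T = 2 - (3857 - 787)/(2545 - 211) = 2 - 3070/2334 = 2 - 1*1535/1167 = 2 - 1535/1167 = 799/1167 ≈ 0.68466)
U(q) = 2*q*(-30 + q) (U(q) = (2*q)*(-30 + q) = 2*q*(-30 + q))
1/(U(30 - 1*(-12)) + T) = 1/(2*(30 - 1*(-12))*(-30 + (30 - 1*(-12))) + 799/1167) = 1/(2*(30 + 12)*(-30 + (30 + 12)) + 799/1167) = 1/(2*42*(-30 + 42) + 799/1167) = 1/(2*42*12 + 799/1167) = 1/(1008 + 799/1167) = 1/(1177135/1167) = 1167/1177135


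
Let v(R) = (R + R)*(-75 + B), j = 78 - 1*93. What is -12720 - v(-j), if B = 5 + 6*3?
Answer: -11160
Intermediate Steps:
j = -15 (j = 78 - 93 = -15)
B = 23 (B = 5 + 18 = 23)
v(R) = -104*R (v(R) = (R + R)*(-75 + 23) = (2*R)*(-52) = -104*R)
-12720 - v(-j) = -12720 - (-104)*(-1*(-15)) = -12720 - (-104)*15 = -12720 - 1*(-1560) = -12720 + 1560 = -11160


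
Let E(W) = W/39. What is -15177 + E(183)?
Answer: -197240/13 ≈ -15172.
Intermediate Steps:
E(W) = W/39 (E(W) = W*(1/39) = W/39)
-15177 + E(183) = -15177 + (1/39)*183 = -15177 + 61/13 = -197240/13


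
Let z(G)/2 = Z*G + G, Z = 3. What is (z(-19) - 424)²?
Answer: 331776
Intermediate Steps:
z(G) = 8*G (z(G) = 2*(3*G + G) = 2*(4*G) = 8*G)
(z(-19) - 424)² = (8*(-19) - 424)² = (-152 - 424)² = (-576)² = 331776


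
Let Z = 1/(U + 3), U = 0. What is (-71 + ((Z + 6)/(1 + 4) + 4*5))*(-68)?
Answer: 50728/15 ≈ 3381.9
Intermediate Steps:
Z = 1/3 (Z = 1/(0 + 3) = 1/3 ≈ 0.33333)
(-71 + ((Z + 6)/(1 + 4) + 4*5))*(-68) = (-71 + ((1/3 + 6)/(1 + 4) + 4*5))*(-68) = (-71 + ((19/3)/5 + 20))*(-68) = (-71 + ((19/3)*(1/5) + 20))*(-68) = (-71 + (19/15 + 20))*(-68) = (-71 + 319/15)*(-68) = -746/15*(-68) = 50728/15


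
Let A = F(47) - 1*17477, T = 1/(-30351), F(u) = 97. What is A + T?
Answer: -527500381/30351 ≈ -17380.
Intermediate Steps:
T = -1/30351 ≈ -3.2948e-5
A = -17380 (A = 97 - 1*17477 = 97 - 17477 = -17380)
A + T = -17380 - 1/30351 = -527500381/30351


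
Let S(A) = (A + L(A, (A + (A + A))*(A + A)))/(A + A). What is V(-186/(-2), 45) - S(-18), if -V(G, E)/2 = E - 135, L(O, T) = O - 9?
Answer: 715/4 ≈ 178.75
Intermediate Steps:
L(O, T) = -9 + O
V(G, E) = 270 - 2*E (V(G, E) = -2*(E - 135) = -2*(-135 + E) = 270 - 2*E)
S(A) = (-9 + 2*A)/(2*A) (S(A) = (A + (-9 + A))/(A + A) = (-9 + 2*A)/((2*A)) = (-9 + 2*A)*(1/(2*A)) = (-9 + 2*A)/(2*A))
V(-186/(-2), 45) - S(-18) = (270 - 2*45) - (-9/2 - 18)/(-18) = (270 - 90) - (-1)*(-45)/(18*2) = 180 - 1*5/4 = 180 - 5/4 = 715/4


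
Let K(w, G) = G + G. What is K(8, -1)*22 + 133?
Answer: 89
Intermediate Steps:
K(w, G) = 2*G
K(8, -1)*22 + 133 = (2*(-1))*22 + 133 = -2*22 + 133 = -44 + 133 = 89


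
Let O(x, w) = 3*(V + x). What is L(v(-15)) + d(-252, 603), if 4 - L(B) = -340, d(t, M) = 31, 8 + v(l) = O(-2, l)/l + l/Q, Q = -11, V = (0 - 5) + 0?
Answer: 375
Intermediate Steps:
V = -5 (V = -5 + 0 = -5)
O(x, w) = -15 + 3*x (O(x, w) = 3*(-5 + x) = -15 + 3*x)
v(l) = -8 - 21/l - l/11 (v(l) = -8 + ((-15 + 3*(-2))/l + l/(-11)) = -8 + ((-15 - 6)/l + l*(-1/11)) = -8 + (-21/l - l/11) = -8 - 21/l - l/11)
L(B) = 344 (L(B) = 4 - 1*(-340) = 4 + 340 = 344)
L(v(-15)) + d(-252, 603) = 344 + 31 = 375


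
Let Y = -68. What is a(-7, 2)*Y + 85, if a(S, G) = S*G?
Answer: 1037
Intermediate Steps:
a(S, G) = G*S
a(-7, 2)*Y + 85 = (2*(-7))*(-68) + 85 = -14*(-68) + 85 = 952 + 85 = 1037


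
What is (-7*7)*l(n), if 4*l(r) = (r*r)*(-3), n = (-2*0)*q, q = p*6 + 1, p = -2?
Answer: 0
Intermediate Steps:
q = -11 (q = -2*6 + 1 = -12 + 1 = -11)
n = 0 (n = -2*0*(-11) = 0*(-11) = 0)
l(r) = -3*r²/4 (l(r) = ((r*r)*(-3))/4 = (r²*(-3))/4 = (-3*r²)/4 = -3*r²/4)
(-7*7)*l(n) = (-7*7)*(-¾*0²) = -(-147)*0/4 = -49*0 = 0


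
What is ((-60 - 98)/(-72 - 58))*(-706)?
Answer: -55774/65 ≈ -858.06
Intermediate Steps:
((-60 - 98)/(-72 - 58))*(-706) = -158/(-130)*(-706) = -158*(-1/130)*(-706) = (79/65)*(-706) = -55774/65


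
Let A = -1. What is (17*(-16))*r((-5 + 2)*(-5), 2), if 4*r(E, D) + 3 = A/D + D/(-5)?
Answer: 1326/5 ≈ 265.20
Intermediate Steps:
r(E, D) = -¾ - 1/(4*D) - D/20 (r(E, D) = -¾ + (-1/D + D/(-5))/4 = -¾ + (-1/D + D*(-⅕))/4 = -¾ + (-1/D - D/5)/4 = -¾ + (-1/(4*D) - D/20) = -¾ - 1/(4*D) - D/20)
(17*(-16))*r((-5 + 2)*(-5), 2) = (17*(-16))*((1/20)*(-5 - 1*2*(15 + 2))/2) = -68*(-5 - 1*2*17)/(5*2) = -68*(-5 - 34)/(5*2) = -68*(-39)/(5*2) = -272*(-39/40) = 1326/5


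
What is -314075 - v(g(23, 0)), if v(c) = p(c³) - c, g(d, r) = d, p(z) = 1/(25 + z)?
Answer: -3828921985/12192 ≈ -3.1405e+5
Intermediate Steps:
v(c) = 1/(25 + c³) - c
-314075 - v(g(23, 0)) = -314075 - (1/(25 + 23³) - 1*23) = -314075 - (1/(25 + 12167) - 23) = -314075 - (1/12192 - 23) = -314075 - 1*(-280415/12192) = -314075 + 280415/12192 = -3828921985/12192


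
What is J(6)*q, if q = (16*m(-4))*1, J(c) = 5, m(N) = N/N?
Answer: 80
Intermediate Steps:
m(N) = 1
q = 16 (q = (16*1)*1 = 16*1 = 16)
J(6)*q = 5*16 = 80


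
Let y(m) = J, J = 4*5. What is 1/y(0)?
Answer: 1/20 ≈ 0.050000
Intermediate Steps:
J = 20
y(m) = 20
1/y(0) = 1/20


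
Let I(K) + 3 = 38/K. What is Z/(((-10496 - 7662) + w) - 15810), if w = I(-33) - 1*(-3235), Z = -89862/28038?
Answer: 494241/4739945398 ≈ 0.00010427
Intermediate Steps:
I(K) = -3 + 38/K
Z = -14977/4673 (Z = -89862*1/28038 = -14977/4673 ≈ -3.2050)
w = 106618/33 (w = (-3 + 38/(-33)) - 1*(-3235) = (-3 + 38*(-1/33)) + 3235 = (-3 - 38/33) + 3235 = -137/33 + 3235 = 106618/33 ≈ 3230.8)
Z/(((-10496 - 7662) + w) - 15810) = -14977/(4673*(((-10496 - 7662) + 106618/33) - 15810)) = -14977/(4673*((-18158 + 106618/33) - 15810)) = -14977/(4673*(-492596/33 - 15810)) = -14977/(4673*(-1014326/33)) = -14977/4673*(-33/1014326) = 494241/4739945398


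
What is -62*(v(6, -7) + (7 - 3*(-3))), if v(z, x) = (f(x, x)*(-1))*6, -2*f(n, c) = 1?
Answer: -1178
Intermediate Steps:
f(n, c) = -1/2 (f(n, c) = -1/2*1 = -1/2)
v(z, x) = 3 (v(z, x) = -1/2*(-1)*6 = (1/2)*6 = 3)
-62*(v(6, -7) + (7 - 3*(-3))) = -62*(3 + (7 - 3*(-3))) = -62*(3 + (7 + 9)) = -62*(3 + 16) = -62*19 = -1178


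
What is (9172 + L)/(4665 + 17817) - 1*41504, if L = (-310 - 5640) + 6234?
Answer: -155513912/3747 ≈ -41504.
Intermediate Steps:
L = 284 (L = -5950 + 6234 = 284)
(9172 + L)/(4665 + 17817) - 1*41504 = (9172 + 284)/(4665 + 17817) - 1*41504 = 9456/22482 - 41504 = 9456*(1/22482) - 41504 = 1576/3747 - 41504 = -155513912/3747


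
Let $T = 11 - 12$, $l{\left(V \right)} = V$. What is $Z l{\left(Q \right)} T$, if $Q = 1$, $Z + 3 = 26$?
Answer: $-23$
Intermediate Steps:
$Z = 23$ ($Z = -3 + 26 = 23$)
$T = -1$ ($T = 11 - 12 = -1$)
$Z l{\left(Q \right)} T = 23 \cdot 1 \left(-1\right) = 23 \left(-1\right) = -23$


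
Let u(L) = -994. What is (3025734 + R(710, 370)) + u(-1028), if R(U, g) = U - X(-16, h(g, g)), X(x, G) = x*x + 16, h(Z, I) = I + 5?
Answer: 3025178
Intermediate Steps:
h(Z, I) = 5 + I
X(x, G) = 16 + x² (X(x, G) = x² + 16 = 16 + x²)
R(U, g) = -272 + U (R(U, g) = U - (16 + (-16)²) = U - (16 + 256) = U - 1*272 = U - 272 = -272 + U)
(3025734 + R(710, 370)) + u(-1028) = (3025734 + (-272 + 710)) - 994 = (3025734 + 438) - 994 = 3026172 - 994 = 3025178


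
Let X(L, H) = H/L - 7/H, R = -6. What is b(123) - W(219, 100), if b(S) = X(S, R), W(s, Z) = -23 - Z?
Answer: 30533/246 ≈ 124.12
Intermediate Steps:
X(L, H) = -7/H + H/L
b(S) = 7/6 - 6/S (b(S) = -7/(-6) - 6/S = -7*(-1/6) - 6/S = 7/6 - 6/S)
b(123) - W(219, 100) = (7/6 - 6/123) - (-23 - 1*100) = (7/6 - 6*1/123) - (-23 - 100) = (7/6 - 2/41) - 1*(-123) = 275/246 + 123 = 30533/246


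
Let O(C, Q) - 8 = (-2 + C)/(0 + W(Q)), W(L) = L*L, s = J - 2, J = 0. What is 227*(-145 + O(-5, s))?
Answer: -125985/4 ≈ -31496.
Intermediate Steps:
s = -2 (s = 0 - 2 = -2)
W(L) = L²
O(C, Q) = 8 + (-2 + C)/Q² (O(C, Q) = 8 + (-2 + C)/(0 + Q²) = 8 + (-2 + C)/(Q²) = 8 + (-2 + C)/Q²)
227*(-145 + O(-5, s)) = 227*(-145 + (-2 - 5 + 8*(-2)²)/(-2)²) = 227*(-145 + (-2 - 5 + 8*4)/4) = 227*(-145 + (-2 - 5 + 32)/4) = 227*(-145 + (¼)*25) = 227*(-145 + 25/4) = 227*(-555/4) = -125985/4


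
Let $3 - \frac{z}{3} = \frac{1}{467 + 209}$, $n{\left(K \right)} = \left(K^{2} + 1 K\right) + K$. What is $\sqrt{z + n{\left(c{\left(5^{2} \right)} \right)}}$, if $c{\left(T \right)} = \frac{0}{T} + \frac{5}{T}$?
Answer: $\frac{\sqrt{159461}}{130} \approx 3.0717$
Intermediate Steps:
$c{\left(T \right)} = \frac{5}{T}$ ($c{\left(T \right)} = 0 + \frac{5}{T} = \frac{5}{T}$)
$n{\left(K \right)} = K^{2} + 2 K$ ($n{\left(K \right)} = \left(K^{2} + K\right) + K = \left(K + K^{2}\right) + K = K^{2} + 2 K$)
$z = \frac{6081}{676}$ ($z = 9 - \frac{3}{467 + 209} = 9 - \frac{3}{676} = \frac{6081}{676} \approx 8.9956$)
$\sqrt{z + n{\left(c{\left(5^{2} \right)} \right)}} = \sqrt{\frac{6081}{676} + \frac{5}{5^{2}} \left(2 + \frac{5}{5^{2}}\right)} = \sqrt{\frac{6081}{676} + \frac{5}{25} \left(2 + \frac{5}{25}\right)} = \sqrt{\frac{6081}{676} + 5 \cdot \frac{1}{25} \left(2 + 5 \cdot \frac{1}{25}\right)} = \sqrt{\frac{6081}{676} + \frac{2 + \frac{1}{5}}{5}} = \sqrt{\frac{6081}{676} + \frac{1}{5} \cdot \frac{11}{5}} = \sqrt{\frac{6081}{676} + \frac{11}{25}} = \sqrt{\frac{159461}{16900}} = \frac{\sqrt{159461}}{130}$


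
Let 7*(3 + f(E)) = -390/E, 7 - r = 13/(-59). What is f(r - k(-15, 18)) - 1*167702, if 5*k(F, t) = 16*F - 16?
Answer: -10115855420/60319 ≈ -1.6771e+5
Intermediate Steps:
k(F, t) = -16/5 + 16*F/5 (k(F, t) = (16*F - 16)/5 = (-16 + 16*F)/5 = -16/5 + 16*F/5)
r = 426/59 (r = 7 - 13/(-59) = 7 - 13*(-1)/59 = 7 - 1*(-13/59) = 7 + 13/59 = 426/59 ≈ 7.2203)
f(E) = -3 - 390/(7*E) (f(E) = -3 + (-390/E)/7 = -3 - 390/(7*E))
f(r - k(-15, 18)) - 1*167702 = (-3 - 390/(7*(426/59 - (-16/5 + (16/5)*(-15))))) - 1*167702 = (-3 - 390/(7*(426/59 - (-16/5 - 48)))) - 167702 = (-3 - 390/(7*(426/59 - 1*(-256/5)))) - 167702 = (-3 - 390/(7*(426/59 + 256/5))) - 167702 = (-3 - 390/(7*17234/295)) - 167702 = (-3 - 390/7*295/17234) - 167702 = (-3 - 57525/60319) - 167702 = -238482/60319 - 167702 = -10115855420/60319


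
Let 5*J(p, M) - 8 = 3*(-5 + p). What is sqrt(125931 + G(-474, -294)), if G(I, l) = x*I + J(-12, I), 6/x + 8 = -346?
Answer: sqrt(10959096010)/295 ≈ 354.87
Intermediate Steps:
x = -1/59 (x = 6/(-8 - 346) = 6/(-354) = 6*(-1/354) = -1/59 ≈ -0.016949)
J(p, M) = -7/5 + 3*p/5 (J(p, M) = 8/5 + (3*(-5 + p))/5 = 8/5 + (-15 + 3*p)/5 = 8/5 + (-3 + 3*p/5) = -7/5 + 3*p/5)
G(I, l) = -43/5 - I/59 (G(I, l) = -I/59 + (-7/5 + (3/5)*(-12)) = -I/59 + (-7/5 - 36/5) = -I/59 - 43/5 = -43/5 - I/59)
sqrt(125931 + G(-474, -294)) = sqrt(125931 + (-43/5 - 1/59*(-474))) = sqrt(125931 + (-43/5 + 474/59)) = sqrt(125931 - 167/295) = sqrt(37149478/295) = sqrt(10959096010)/295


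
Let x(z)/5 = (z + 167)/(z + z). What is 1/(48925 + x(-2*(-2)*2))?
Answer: 16/783675 ≈ 2.0417e-5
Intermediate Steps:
x(z) = 5*(167 + z)/(2*z) (x(z) = 5*((z + 167)/(z + z)) = 5*((167 + z)/((2*z))) = 5*((167 + z)*(1/(2*z))) = 5*((167 + z)/(2*z)) = 5*(167 + z)/(2*z))
1/(48925 + x(-2*(-2)*2)) = 1/(48925 + 5*(167 - 2*(-2)*2)/(2*((-2*(-2)*2)))) = 1/(48925 + 5*(167 + 4*2)/(2*((4*2)))) = 1/(48925 + (5/2)*(167 + 8)/8) = 1/(48925 + (5/2)*(⅛)*175) = 1/(48925 + 875/16) = 1/(783675/16) = 16/783675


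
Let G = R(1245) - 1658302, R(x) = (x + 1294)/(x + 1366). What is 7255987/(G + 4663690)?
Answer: 18945382057/7847070607 ≈ 2.4143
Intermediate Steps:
R(x) = (1294 + x)/(1366 + x)
G = -4329823983/2611 (G = (1294 + 1245)/(1366 + 1245) - 1658302 = 2539/2611 - 1658302 = -4329823983/2611 ≈ -1.6583e+6)
7255987/(G + 4663690) = 7255987/(-4329823983/2611 + 4663690) = 7255987/(7847070607/2611) = 7255987*(2611/7847070607) = 18945382057/7847070607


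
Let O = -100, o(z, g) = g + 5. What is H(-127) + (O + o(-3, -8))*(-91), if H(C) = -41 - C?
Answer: 9459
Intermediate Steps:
o(z, g) = 5 + g
H(-127) + (O + o(-3, -8))*(-91) = (-41 - 1*(-127)) + (-100 + (5 - 8))*(-91) = (-41 + 127) + (-100 - 3)*(-91) = 86 - 103*(-91) = 86 + 9373 = 9459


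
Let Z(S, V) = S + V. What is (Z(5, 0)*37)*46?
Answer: 8510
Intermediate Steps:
(Z(5, 0)*37)*46 = ((5 + 0)*37)*46 = (5*37)*46 = 185*46 = 8510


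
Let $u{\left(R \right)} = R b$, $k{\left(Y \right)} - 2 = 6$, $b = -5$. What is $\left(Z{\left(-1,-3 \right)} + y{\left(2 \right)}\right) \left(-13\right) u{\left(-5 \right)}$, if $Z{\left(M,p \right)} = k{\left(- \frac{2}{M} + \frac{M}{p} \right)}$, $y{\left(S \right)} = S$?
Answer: $-3250$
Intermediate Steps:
$k{\left(Y \right)} = 8$ ($k{\left(Y \right)} = 2 + 6 = 8$)
$Z{\left(M,p \right)} = 8$
$u{\left(R \right)} = - 5 R$ ($u{\left(R \right)} = R \left(-5\right) = - 5 R$)
$\left(Z{\left(-1,-3 \right)} + y{\left(2 \right)}\right) \left(-13\right) u{\left(-5 \right)} = \left(8 + 2\right) \left(-13\right) \left(\left(-5\right) \left(-5\right)\right) = 10 \left(-13\right) 25 = \left(-130\right) 25 = -3250$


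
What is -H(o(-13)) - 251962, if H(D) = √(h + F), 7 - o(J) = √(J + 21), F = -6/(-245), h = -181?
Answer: -251962 - I*√221695/35 ≈ -2.5196e+5 - 13.453*I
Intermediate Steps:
F = 6/245 (F = -6*(-1/245) = 6/245 ≈ 0.024490)
o(J) = 7 - √(21 + J) (o(J) = 7 - √(J + 21) = 7 - √(21 + J))
H(D) = I*√221695/35 (H(D) = √(-181 + 6/245) = √(-44339/245) = I*√221695/35)
-H(o(-13)) - 251962 = -I*√221695/35 - 251962 = -251962 - I*√221695/35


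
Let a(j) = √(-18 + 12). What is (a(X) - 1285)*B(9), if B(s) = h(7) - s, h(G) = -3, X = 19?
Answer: 15420 - 12*I*√6 ≈ 15420.0 - 29.394*I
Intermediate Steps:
a(j) = I*√6 (a(j) = √(-6) = I*√6)
B(s) = -3 - s
(a(X) - 1285)*B(9) = (I*√6 - 1285)*(-3 - 1*9) = (-1285 + I*√6)*(-3 - 9) = (-1285 + I*√6)*(-12) = 15420 - 12*I*√6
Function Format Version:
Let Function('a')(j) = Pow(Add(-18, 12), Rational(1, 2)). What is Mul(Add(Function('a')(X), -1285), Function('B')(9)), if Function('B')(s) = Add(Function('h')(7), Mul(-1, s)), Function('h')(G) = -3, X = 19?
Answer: Add(15420, Mul(-12, I, Pow(6, Rational(1, 2)))) ≈ Add(15420., Mul(-29.394, I))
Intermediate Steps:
Function('a')(j) = Mul(I, Pow(6, Rational(1, 2))) (Function('a')(j) = Pow(-6, Rational(1, 2)) = Mul(I, Pow(6, Rational(1, 2))))
Function('B')(s) = Add(-3, Mul(-1, s))
Mul(Add(Function('a')(X), -1285), Function('B')(9)) = Mul(Add(Mul(I, Pow(6, Rational(1, 2))), -1285), Add(-3, Mul(-1, 9))) = Mul(Add(-1285, Mul(I, Pow(6, Rational(1, 2)))), Add(-3, -9)) = Mul(Add(-1285, Mul(I, Pow(6, Rational(1, 2)))), -12) = Add(15420, Mul(-12, I, Pow(6, Rational(1, 2))))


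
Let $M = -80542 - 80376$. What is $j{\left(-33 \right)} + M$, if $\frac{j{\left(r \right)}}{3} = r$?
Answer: $-161017$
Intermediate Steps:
$j{\left(r \right)} = 3 r$
$M = -160918$ ($M = -80542 - 80376 = -160918$)
$j{\left(-33 \right)} + M = 3 \left(-33\right) - 160918 = -99 - 160918 = -161017$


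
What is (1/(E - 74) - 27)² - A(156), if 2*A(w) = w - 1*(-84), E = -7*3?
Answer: 5501356/9025 ≈ 609.57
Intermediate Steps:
E = -21
A(w) = 42 + w/2 (A(w) = (w - 1*(-84))/2 = (w + 84)/2 = (84 + w)/2 = 42 + w/2)
(1/(E - 74) - 27)² - A(156) = (1/(-21 - 74) - 27)² - (42 + (½)*156) = (1/(-95) - 27)² - (42 + 78) = (-1/95 - 27)² - 1*120 = (-2566/95)² - 120 = 6584356/9025 - 120 = 5501356/9025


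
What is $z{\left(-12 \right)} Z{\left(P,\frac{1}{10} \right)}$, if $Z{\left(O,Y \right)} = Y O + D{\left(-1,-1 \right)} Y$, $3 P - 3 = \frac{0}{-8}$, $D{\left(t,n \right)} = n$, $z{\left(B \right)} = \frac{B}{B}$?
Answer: $0$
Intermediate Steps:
$z{\left(B \right)} = 1$
$P = 1$ ($P = 1 + \frac{0 \frac{1}{-8}}{3} = 1 + \frac{0 \left(- \frac{1}{8}\right)}{3} = 1 + \frac{1}{3} \cdot 0 = 1 + 0 = 1$)
$Z{\left(O,Y \right)} = - Y + O Y$ ($Z{\left(O,Y \right)} = Y O - Y = O Y - Y = - Y + O Y$)
$z{\left(-12 \right)} Z{\left(P,\frac{1}{10} \right)} = 1 \frac{-1 + 1}{10} = 1 \cdot \frac{1}{10} \cdot 0 = 1 \cdot 0 = 0$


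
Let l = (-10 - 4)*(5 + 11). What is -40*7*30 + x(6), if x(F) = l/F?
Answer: -25312/3 ≈ -8437.3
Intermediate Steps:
l = -224 (l = -14*16 = -224)
x(F) = -224/F
-40*7*30 + x(6) = -40*7*30 - 224/6 = -280*30 - 224*⅙ = -8400 - 112/3 = -25312/3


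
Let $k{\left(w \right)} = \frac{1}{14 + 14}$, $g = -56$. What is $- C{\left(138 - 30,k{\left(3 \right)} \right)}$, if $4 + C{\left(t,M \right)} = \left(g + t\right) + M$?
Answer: $- \frac{1345}{28} \approx -48.036$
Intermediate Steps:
$k{\left(w \right)} = \frac{1}{28}$
$C{\left(t,M \right)} = -60 + M + t$ ($C{\left(t,M \right)} = -4 + \left(\left(-56 + t\right) + M\right) = -4 + \left(-56 + M + t\right) = -60 + M + t$)
$- C{\left(138 - 30,k{\left(3 \right)} \right)} = - (-60 + \frac{1}{28} + \left(138 - 30\right)) = - (-60 + \frac{1}{28} + 108) = \left(-1\right) \frac{1345}{28} = - \frac{1345}{28}$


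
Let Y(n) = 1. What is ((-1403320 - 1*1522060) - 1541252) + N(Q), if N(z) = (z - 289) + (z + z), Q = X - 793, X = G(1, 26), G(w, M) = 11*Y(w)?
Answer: -4469267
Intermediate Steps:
G(w, M) = 11 (G(w, M) = 11*1 = 11)
X = 11
Q = -782 (Q = 11 - 793 = -782)
N(z) = -289 + 3*z (N(z) = (-289 + z) + 2*z = -289 + 3*z)
((-1403320 - 1*1522060) - 1541252) + N(Q) = ((-1403320 - 1*1522060) - 1541252) + (-289 + 3*(-782)) = ((-1403320 - 1522060) - 1541252) + (-289 - 2346) = (-2925380 - 1541252) - 2635 = -4466632 - 2635 = -4469267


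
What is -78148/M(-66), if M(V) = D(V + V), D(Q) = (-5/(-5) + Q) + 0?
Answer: 78148/131 ≈ 596.55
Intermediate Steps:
D(Q) = 1 + Q (D(Q) = (-5*(-⅕) + Q) + 0 = (1 + Q) + 0 = 1 + Q)
M(V) = 1 + 2*V (M(V) = 1 + (V + V) = 1 + 2*V)
-78148/M(-66) = -78148/(1 + 2*(-66)) = -78148/(1 - 132) = -78148/(-131) = -78148*(-1/131) = 78148/131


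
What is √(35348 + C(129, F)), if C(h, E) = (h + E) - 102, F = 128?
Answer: √35503 ≈ 188.42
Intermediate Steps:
C(h, E) = -102 + E + h (C(h, E) = (E + h) - 102 = -102 + E + h)
√(35348 + C(129, F)) = √(35348 + (-102 + 128 + 129)) = √(35348 + 155) = √35503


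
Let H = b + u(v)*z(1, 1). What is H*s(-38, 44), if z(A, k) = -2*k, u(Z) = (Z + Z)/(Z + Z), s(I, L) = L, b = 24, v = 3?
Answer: 968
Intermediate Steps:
u(Z) = 1 (u(Z) = (2*Z)/((2*Z)) = (2*Z)*(1/(2*Z)) = 1)
H = 22 (H = 24 + 1*(-2*1) = 24 + 1*(-2) = 24 - 2 = 22)
H*s(-38, 44) = 22*44 = 968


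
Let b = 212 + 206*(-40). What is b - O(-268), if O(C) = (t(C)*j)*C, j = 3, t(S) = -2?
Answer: -9636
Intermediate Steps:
O(C) = -6*C (O(C) = (-2*3)*C = -6*C)
b = -8028 (b = 212 - 8240 = -8028)
b - O(-268) = -8028 - (-6)*(-268) = -8028 - 1*1608 = -8028 - 1608 = -9636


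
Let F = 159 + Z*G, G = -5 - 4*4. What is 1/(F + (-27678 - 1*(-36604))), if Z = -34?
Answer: 1/9799 ≈ 0.00010205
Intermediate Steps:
G = -21 (G = -5 - 16 = -21)
F = 873 (F = 159 - 34*(-21) = 159 + 714 = 873)
1/(F + (-27678 - 1*(-36604))) = 1/(873 + (-27678 - 1*(-36604))) = 1/(873 + (-27678 + 36604)) = 1/(873 + 8926) = 1/9799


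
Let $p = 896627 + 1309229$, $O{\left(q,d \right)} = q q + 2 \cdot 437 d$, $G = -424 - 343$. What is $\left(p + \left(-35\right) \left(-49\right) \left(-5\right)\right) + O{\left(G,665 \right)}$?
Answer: $3366780$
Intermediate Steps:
$G = -767$ ($G = -424 - 343 = -767$)
$O{\left(q,d \right)} = q^{2} + 874 d$
$p = 2205856$
$\left(p + \left(-35\right) \left(-49\right) \left(-5\right)\right) + O{\left(G,665 \right)} = \left(2205856 + \left(-35\right) \left(-49\right) \left(-5\right)\right) + \left(\left(-767\right)^{2} + 874 \cdot 665\right) = \left(2205856 + 1715 \left(-5\right)\right) + \left(588289 + 581210\right) = \left(2205856 - 8575\right) + 1169499 = 2197281 + 1169499 = 3366780$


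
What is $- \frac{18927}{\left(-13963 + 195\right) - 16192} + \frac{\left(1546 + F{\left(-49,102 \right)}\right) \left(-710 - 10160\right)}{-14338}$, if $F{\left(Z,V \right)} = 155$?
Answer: $\frac{2589849909}{2007320} \approx 1290.2$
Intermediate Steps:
$- \frac{18927}{\left(-13963 + 195\right) - 16192} + \frac{\left(1546 + F{\left(-49,102 \right)}\right) \left(-710 - 10160\right)}{-14338} = - \frac{18927}{\left(-13963 + 195\right) - 16192} + \frac{\left(1546 + 155\right) \left(-710 - 10160\right)}{-14338} = - \frac{18927}{-13768 - 16192} + 1701 \left(-10870\right) \left(- \frac{1}{14338}\right) = - \frac{18927}{-29960} - - \frac{9244935}{7169} = \left(-18927\right) \left(- \frac{1}{29960}\right) + \frac{9244935}{7169} = \frac{18927}{29960} + \frac{9244935}{7169} = \frac{2589849909}{2007320}$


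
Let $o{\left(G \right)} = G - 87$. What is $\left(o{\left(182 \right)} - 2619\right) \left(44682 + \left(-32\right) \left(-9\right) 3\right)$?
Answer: $-114958104$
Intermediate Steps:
$o{\left(G \right)} = -87 + G$
$\left(o{\left(182 \right)} - 2619\right) \left(44682 + \left(-32\right) \left(-9\right) 3\right) = \left(\left(-87 + 182\right) - 2619\right) \left(44682 + \left(-32\right) \left(-9\right) 3\right) = \left(95 - 2619\right) \left(44682 + 288 \cdot 3\right) = - 2524 \left(44682 + 864\right) = \left(-2524\right) 45546 = -114958104$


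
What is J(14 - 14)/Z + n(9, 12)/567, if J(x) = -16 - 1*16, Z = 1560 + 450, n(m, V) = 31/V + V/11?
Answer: -236693/25072740 ≈ -0.0094403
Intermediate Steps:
n(m, V) = 31/V + V/11 (n(m, V) = 31/V + V*(1/11) = 31/V + V/11)
Z = 2010
J(x) = -32 (J(x) = -16 - 16 = -32)
J(14 - 14)/Z + n(9, 12)/567 = -32/2010 + (31/12 + (1/11)*12)/567 = -32*1/2010 + (31*(1/12) + 12/11)*(1/567) = -16/1005 + (31/12 + 12/11)*(1/567) = -16/1005 + (485/132)*(1/567) = -16/1005 + 485/74844 = -236693/25072740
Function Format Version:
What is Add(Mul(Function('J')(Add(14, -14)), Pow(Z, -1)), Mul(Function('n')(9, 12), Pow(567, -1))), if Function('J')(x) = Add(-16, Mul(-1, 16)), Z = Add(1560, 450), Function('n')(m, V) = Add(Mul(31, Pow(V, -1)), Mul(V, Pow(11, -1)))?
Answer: Rational(-236693, 25072740) ≈ -0.0094403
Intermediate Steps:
Function('n')(m, V) = Add(Mul(31, Pow(V, -1)), Mul(Rational(1, 11), V)) (Function('n')(m, V) = Add(Mul(31, Pow(V, -1)), Mul(V, Rational(1, 11))) = Add(Mul(31, Pow(V, -1)), Mul(Rational(1, 11), V)))
Z = 2010
Function('J')(x) = -32 (Function('J')(x) = Add(-16, -16) = -32)
Add(Mul(Function('J')(Add(14, -14)), Pow(Z, -1)), Mul(Function('n')(9, 12), Pow(567, -1))) = Add(Mul(-32, Pow(2010, -1)), Mul(Add(Mul(31, Pow(12, -1)), Mul(Rational(1, 11), 12)), Pow(567, -1))) = Add(Mul(-32, Rational(1, 2010)), Mul(Add(Mul(31, Rational(1, 12)), Rational(12, 11)), Rational(1, 567))) = Add(Rational(-16, 1005), Mul(Add(Rational(31, 12), Rational(12, 11)), Rational(1, 567))) = Add(Rational(-16, 1005), Mul(Rational(485, 132), Rational(1, 567))) = Add(Rational(-16, 1005), Rational(485, 74844)) = Rational(-236693, 25072740)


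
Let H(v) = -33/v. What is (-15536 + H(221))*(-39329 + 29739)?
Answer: 32927159510/221 ≈ 1.4899e+8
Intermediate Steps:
(-15536 + H(221))*(-39329 + 29739) = (-15536 - 33/221)*(-39329 + 29739) = (-15536 - 33*1/221)*(-9590) = (-15536 - 33/221)*(-9590) = -3433489/221*(-9590) = 32927159510/221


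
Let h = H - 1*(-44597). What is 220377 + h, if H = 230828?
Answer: 495802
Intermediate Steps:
h = 275425 (h = 230828 - 1*(-44597) = 230828 + 44597 = 275425)
220377 + h = 220377 + 275425 = 495802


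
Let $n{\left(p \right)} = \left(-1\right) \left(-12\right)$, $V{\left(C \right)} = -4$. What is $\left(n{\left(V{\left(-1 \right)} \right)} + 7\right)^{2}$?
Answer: $361$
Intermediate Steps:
$n{\left(p \right)} = 12$
$\left(n{\left(V{\left(-1 \right)} \right)} + 7\right)^{2} = \left(12 + 7\right)^{2} = 19^{2} = 361$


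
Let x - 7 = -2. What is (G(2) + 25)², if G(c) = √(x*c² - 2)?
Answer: 643 + 150*√2 ≈ 855.13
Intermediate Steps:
x = 5 (x = 7 - 2 = 5)
G(c) = √(-2 + 5*c²) (G(c) = √(5*c² - 2) = √(-2 + 5*c²))
(G(2) + 25)² = (√(-2 + 5*2²) + 25)² = (√(-2 + 5*4) + 25)² = (√(-2 + 20) + 25)² = (√18 + 25)² = (3*√2 + 25)² = (25 + 3*√2)²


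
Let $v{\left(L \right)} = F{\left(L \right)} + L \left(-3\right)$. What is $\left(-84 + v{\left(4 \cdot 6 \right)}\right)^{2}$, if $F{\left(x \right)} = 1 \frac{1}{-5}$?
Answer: $\frac{609961}{25} \approx 24398.0$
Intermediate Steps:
$F{\left(x \right)} = - \frac{1}{5}$ ($F{\left(x \right)} = 1 \left(- \frac{1}{5}\right) = - \frac{1}{5}$)
$v{\left(L \right)} = - \frac{1}{5} - 3 L$ ($v{\left(L \right)} = - \frac{1}{5} + L \left(-3\right) = - \frac{1}{5} - 3 L$)
$\left(-84 + v{\left(4 \cdot 6 \right)}\right)^{2} = \left(-84 - \left(\frac{1}{5} + 3 \cdot 4 \cdot 6\right)\right)^{2} = \left(-84 - \frac{361}{5}\right)^{2} = \left(- \frac{781}{5}\right)^{2} = \frac{609961}{25}$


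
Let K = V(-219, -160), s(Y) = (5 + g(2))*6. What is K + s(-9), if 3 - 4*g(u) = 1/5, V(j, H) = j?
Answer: -924/5 ≈ -184.80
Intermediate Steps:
g(u) = 7/10 (g(u) = 3/4 - 1/4/5 = 3/4 - 1/4*1/5 = 3/4 - 1/20 = 7/10)
s(Y) = 171/5 (s(Y) = (5 + 7/10)*6 = (57/10)*6 = 171/5)
K = -219
K + s(-9) = -219 + 171/5 = -924/5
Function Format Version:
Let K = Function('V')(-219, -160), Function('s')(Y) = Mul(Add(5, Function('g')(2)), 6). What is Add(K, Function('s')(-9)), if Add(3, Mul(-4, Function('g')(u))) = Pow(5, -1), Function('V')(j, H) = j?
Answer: Rational(-924, 5) ≈ -184.80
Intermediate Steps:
Function('g')(u) = Rational(7, 10) (Function('g')(u) = Add(Rational(3, 4), Mul(Rational(-1, 4), Pow(5, -1))) = Add(Rational(3, 4), Mul(Rational(-1, 4), Rational(1, 5))) = Add(Rational(3, 4), Rational(-1, 20)) = Rational(7, 10))
Function('s')(Y) = Rational(171, 5) (Function('s')(Y) = Mul(Add(5, Rational(7, 10)), 6) = Mul(Rational(57, 10), 6) = Rational(171, 5))
K = -219
Add(K, Function('s')(-9)) = Add(-219, Rational(171, 5)) = Rational(-924, 5)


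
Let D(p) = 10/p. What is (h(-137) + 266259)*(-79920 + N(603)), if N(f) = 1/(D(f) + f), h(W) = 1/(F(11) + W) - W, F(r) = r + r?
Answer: -890281932853598703/41816185 ≈ -2.1290e+10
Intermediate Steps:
F(r) = 2*r
h(W) = 1/(22 + W) - W (h(W) = 1/(2*11 + W) - W = 1/(22 + W) - W)
N(f) = 1/(f + 10/f) (N(f) = 1/(10/f + f) = 1/(f + 10/f))
(h(-137) + 266259)*(-79920 + N(603)) = ((1 - 1*(-137)² - 22*(-137))/(22 - 137) + 266259)*(-79920 + 603/(10 + 603²)) = ((1 - 1*18769 + 3014)/(-115) + 266259)*(-79920 + 603/(10 + 363609)) = (-(1 - 18769 + 3014)/115 + 266259)*(-79920 + 603/363619) = (-1/115*(-15754) + 266259)*(-79920 + 603*(1/363619)) = (15754/115 + 266259)*(-79920 + 603/363619) = (30635539/115)*(-29060429877/363619) = -890281932853598703/41816185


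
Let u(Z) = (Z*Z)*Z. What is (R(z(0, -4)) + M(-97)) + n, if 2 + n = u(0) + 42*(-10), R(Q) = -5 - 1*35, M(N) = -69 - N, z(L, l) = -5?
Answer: -434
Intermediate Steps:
u(Z) = Z³ (u(Z) = Z²*Z = Z³)
R(Q) = -40 (R(Q) = -5 - 35 = -40)
n = -422 (n = -2 + (0³ + 42*(-10)) = -2 + (0 - 420) = -2 - 420 = -422)
(R(z(0, -4)) + M(-97)) + n = (-40 + (-69 - 1*(-97))) - 422 = (-40 + (-69 + 97)) - 422 = (-40 + 28) - 422 = -12 - 422 = -434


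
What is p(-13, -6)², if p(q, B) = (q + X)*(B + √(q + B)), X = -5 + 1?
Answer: 4913 - 3468*I*√19 ≈ 4913.0 - 15117.0*I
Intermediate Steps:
X = -4
p(q, B) = (-4 + q)*(B + √(B + q)) (p(q, B) = (q - 4)*(B + √(q + B)) = (-4 + q)*(B + √(B + q)))
p(-13, -6)² = (-4*(-6) - 4*√(-6 - 13) - 6*(-13) - 13*√(-6 - 13))² = (24 - 4*I*√19 + 78 - 13*I*√19)² = (102 - 17*I*√19)²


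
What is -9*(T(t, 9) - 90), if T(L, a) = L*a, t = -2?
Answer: 972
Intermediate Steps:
-9*(T(t, 9) - 90) = -9*(-2*9 - 90) = -9*(-18 - 90) = -9*(-108) = 972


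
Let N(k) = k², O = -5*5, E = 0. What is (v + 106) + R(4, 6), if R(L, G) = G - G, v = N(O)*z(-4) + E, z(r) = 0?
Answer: 106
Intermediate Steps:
O = -25
v = 0 (v = (-25)²*0 + 0 = 625*0 + 0 = 0 + 0 = 0)
R(L, G) = 0
(v + 106) + R(4, 6) = (0 + 106) + 0 = 106 + 0 = 106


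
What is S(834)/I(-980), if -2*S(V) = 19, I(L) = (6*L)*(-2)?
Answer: -19/23520 ≈ -0.00080782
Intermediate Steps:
I(L) = -12*L
S(V) = -19/2 (S(V) = -½*19 = -19/2)
S(834)/I(-980) = -19/(2*((-12*(-980)))) = -19/2/11760 = -19/2*1/11760 = -19/23520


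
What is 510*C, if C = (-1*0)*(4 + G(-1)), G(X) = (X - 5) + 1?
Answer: 0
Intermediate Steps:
G(X) = -4 + X (G(X) = (-5 + X) + 1 = -4 + X)
C = 0 (C = (-1*0)*(4 + (-4 - 1)) = 0*(4 - 5) = 0*(-1) = 0)
510*C = 510*0 = 0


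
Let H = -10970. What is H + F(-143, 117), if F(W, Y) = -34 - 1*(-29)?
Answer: -10975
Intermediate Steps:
F(W, Y) = -5 (F(W, Y) = -34 + 29 = -5)
H + F(-143, 117) = -10970 - 5 = -10975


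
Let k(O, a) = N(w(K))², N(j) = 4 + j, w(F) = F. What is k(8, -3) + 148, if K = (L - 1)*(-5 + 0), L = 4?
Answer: 269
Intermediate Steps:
K = -15 (K = (4 - 1)*(-5 + 0) = 3*(-5) = -15)
k(O, a) = 121 (k(O, a) = (4 - 15)² = (-11)² = 121)
k(8, -3) + 148 = 121 + 148 = 269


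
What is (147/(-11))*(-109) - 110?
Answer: 14813/11 ≈ 1346.6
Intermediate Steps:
(147/(-11))*(-109) - 110 = (147*(-1/11))*(-109) - 110 = -147/11*(-109) - 110 = 16023/11 - 110 = 14813/11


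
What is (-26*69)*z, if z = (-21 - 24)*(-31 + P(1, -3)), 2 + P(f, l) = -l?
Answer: -2421900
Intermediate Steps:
P(f, l) = -2 - l
z = 1350 (z = (-21 - 24)*(-31 + (-2 - 1*(-3))) = -45*(-31 + (-2 + 3)) = -45*(-31 + 1) = -45*(-30) = 1350)
(-26*69)*z = -26*69*1350 = -1794*1350 = -2421900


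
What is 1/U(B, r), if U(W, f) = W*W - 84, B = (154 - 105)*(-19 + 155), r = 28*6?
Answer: 1/44408812 ≈ 2.2518e-8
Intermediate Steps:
r = 168
B = 6664 (B = 49*136 = 6664)
U(W, f) = -84 + W**2 (U(W, f) = W**2 - 84 = -84 + W**2)
1/U(B, r) = 1/(-84 + 6664**2) = 1/(-84 + 44408896) = 1/44408812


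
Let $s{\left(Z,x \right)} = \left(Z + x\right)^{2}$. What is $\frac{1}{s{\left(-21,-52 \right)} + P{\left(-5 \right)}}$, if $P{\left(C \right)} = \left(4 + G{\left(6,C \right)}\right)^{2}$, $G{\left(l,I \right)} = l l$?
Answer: $\frac{1}{6929} \approx 0.00014432$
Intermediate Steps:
$G{\left(l,I \right)} = l^{2}$
$P{\left(C \right)} = 1600$ ($P{\left(C \right)} = \left(4 + 6^{2}\right)^{2} = \left(4 + 36\right)^{2} = 40^{2} = 1600$)
$\frac{1}{s{\left(-21,-52 \right)} + P{\left(-5 \right)}} = \frac{1}{\left(-21 - 52\right)^{2} + 1600} = \frac{1}{\left(-73\right)^{2} + 1600} = \frac{1}{5329 + 1600} = \frac{1}{6929}$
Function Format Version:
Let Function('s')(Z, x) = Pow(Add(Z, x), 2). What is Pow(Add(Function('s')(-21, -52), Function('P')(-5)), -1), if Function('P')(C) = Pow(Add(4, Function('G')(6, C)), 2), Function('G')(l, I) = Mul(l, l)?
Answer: Rational(1, 6929) ≈ 0.00014432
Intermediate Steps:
Function('G')(l, I) = Pow(l, 2)
Function('P')(C) = 1600 (Function('P')(C) = Pow(Add(4, Pow(6, 2)), 2) = Pow(Add(4, 36), 2) = Pow(40, 2) = 1600)
Pow(Add(Function('s')(-21, -52), Function('P')(-5)), -1) = Pow(Add(Pow(Add(-21, -52), 2), 1600), -1) = Pow(Add(Pow(-73, 2), 1600), -1) = Pow(Add(5329, 1600), -1) = Pow(6929, -1) = Rational(1, 6929)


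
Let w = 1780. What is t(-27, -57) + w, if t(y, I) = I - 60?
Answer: 1663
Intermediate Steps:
t(y, I) = -60 + I
t(-27, -57) + w = (-60 - 57) + 1780 = -117 + 1780 = 1663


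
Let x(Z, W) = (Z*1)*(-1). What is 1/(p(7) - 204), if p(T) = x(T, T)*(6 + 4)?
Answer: -1/274 ≈ -0.0036496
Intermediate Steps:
x(Z, W) = -Z (x(Z, W) = Z*(-1) = -Z)
p(T) = -10*T (p(T) = (-T)*(6 + 4) = -T*10 = -10*T)
1/(p(7) - 204) = 1/(-10*7 - 204) = 1/(-70 - 204) = 1/(-274) = -1/274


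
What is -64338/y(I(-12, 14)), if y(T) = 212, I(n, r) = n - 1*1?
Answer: -32169/106 ≈ -303.48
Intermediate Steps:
I(n, r) = -1 + n (I(n, r) = n - 1 = -1 + n)
-64338/y(I(-12, 14)) = -64338/212 = -64338*1/212 = -32169/106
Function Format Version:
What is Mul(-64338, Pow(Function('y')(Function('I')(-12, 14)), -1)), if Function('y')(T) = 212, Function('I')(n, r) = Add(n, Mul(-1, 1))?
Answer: Rational(-32169, 106) ≈ -303.48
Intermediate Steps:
Function('I')(n, r) = Add(-1, n) (Function('I')(n, r) = Add(n, -1) = Add(-1, n))
Mul(-64338, Pow(Function('y')(Function('I')(-12, 14)), -1)) = Mul(-64338, Pow(212, -1)) = Mul(-64338, Rational(1, 212)) = Rational(-32169, 106)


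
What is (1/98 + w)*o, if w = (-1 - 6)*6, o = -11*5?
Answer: 226325/98 ≈ 2309.4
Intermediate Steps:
o = -55
w = -42 (w = -7*6 = -42)
(1/98 + w)*o = (1/98 - 42)*(-55) = -4115/98*(-55) = 226325/98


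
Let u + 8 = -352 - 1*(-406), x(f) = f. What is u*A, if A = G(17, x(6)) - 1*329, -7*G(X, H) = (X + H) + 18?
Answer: -107824/7 ≈ -15403.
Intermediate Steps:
G(X, H) = -18/7 - H/7 - X/7 (G(X, H) = -((X + H) + 18)/7 = -((H + X) + 18)/7 = -(18 + H + X)/7 = -18/7 - H/7 - X/7)
A = -2344/7 (A = (-18/7 - ⅐*6 - ⅐*17) - 1*329 = (-18/7 - 6/7 - 17/7) - 329 = -41/7 - 329 = -2344/7 ≈ -334.86)
u = 46 (u = -8 + (-352 - 1*(-406)) = -8 + (-352 + 406) = -8 + 54 = 46)
u*A = 46*(-2344/7) = -107824/7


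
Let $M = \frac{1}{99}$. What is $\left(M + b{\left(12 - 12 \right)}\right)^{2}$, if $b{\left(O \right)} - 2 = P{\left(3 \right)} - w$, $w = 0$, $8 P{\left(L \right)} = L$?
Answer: $\frac{3568321}{627264} \approx 5.6887$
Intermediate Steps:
$P{\left(L \right)} = \frac{L}{8}$
$M = \frac{1}{99} \approx 0.010101$
$b{\left(O \right)} = \frac{19}{8}$ ($b{\left(O \right)} = 2 + \left(\frac{1}{8} \cdot 3 - 0\right) = 2 + \left(\frac{3}{8} + 0\right) = 2 + \frac{3}{8} = \frac{19}{8}$)
$\left(M + b{\left(12 - 12 \right)}\right)^{2} = \left(\frac{1}{99} + \frac{19}{8}\right)^{2} = \left(\frac{1889}{792}\right)^{2} = \frac{3568321}{627264}$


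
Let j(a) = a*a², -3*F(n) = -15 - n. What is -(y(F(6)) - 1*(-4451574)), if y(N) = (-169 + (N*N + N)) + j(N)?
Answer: -4451804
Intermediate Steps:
F(n) = 5 + n/3 (F(n) = -(-15 - n)/3 = 5 + n/3)
j(a) = a³
y(N) = -169 + N + N² + N³ (y(N) = (-169 + (N*N + N)) + N³ = (-169 + (N² + N)) + N³ = (-169 + (N + N²)) + N³ = (-169 + N + N²) + N³ = -169 + N + N² + N³)
-(y(F(6)) - 1*(-4451574)) = -((-169 + (5 + (⅓)*6) + (5 + (⅓)*6)² + (5 + (⅓)*6)³) - 1*(-4451574)) = -((-169 + (5 + 2) + (5 + 2)² + (5 + 2)³) + 4451574) = -((-169 + 7 + 7² + 7³) + 4451574) = -((-169 + 7 + 49 + 343) + 4451574) = -(230 + 4451574) = -1*4451804 = -4451804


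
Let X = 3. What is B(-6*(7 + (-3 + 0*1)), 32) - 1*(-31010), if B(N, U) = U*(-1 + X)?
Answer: 31074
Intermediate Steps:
B(N, U) = 2*U (B(N, U) = U*(-1 + 3) = U*2 = 2*U)
B(-6*(7 + (-3 + 0*1)), 32) - 1*(-31010) = 2*32 - 1*(-31010) = 64 + 31010 = 31074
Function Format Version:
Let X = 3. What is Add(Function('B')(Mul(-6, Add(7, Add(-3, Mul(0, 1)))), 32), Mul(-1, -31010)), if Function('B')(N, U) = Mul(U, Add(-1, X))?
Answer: 31074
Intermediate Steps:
Function('B')(N, U) = Mul(2, U) (Function('B')(N, U) = Mul(U, Add(-1, 3)) = Mul(U, 2) = Mul(2, U))
Add(Function('B')(Mul(-6, Add(7, Add(-3, Mul(0, 1)))), 32), Mul(-1, -31010)) = Add(Mul(2, 32), Mul(-1, -31010)) = Add(64, 31010) = 31074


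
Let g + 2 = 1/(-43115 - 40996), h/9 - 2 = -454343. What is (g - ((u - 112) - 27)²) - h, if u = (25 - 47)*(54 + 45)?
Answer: -107613463843/84111 ≈ -1.2794e+6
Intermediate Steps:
h = -4089069 (h = 18 + 9*(-454343) = 18 - 4089087 = -4089069)
u = -2178 (u = -22*99 = -2178)
g = -168223/84111 (g = -2 + 1/(-43115 - 40996) = -2 + 1/(-84111) = -2 - 1/84111 = -168223/84111 ≈ -2.0000)
(g - ((u - 112) - 27)²) - h = (-168223/84111 - ((-2178 - 112) - 27)²) - 1*(-4089069) = (-168223/84111 - (-2290 - 27)²) + 4089069 = (-168223/84111 - 1*(-2317)²) + 4089069 = (-168223/84111 - 1*5368489) + 4089069 = (-168223/84111 - 5368489) + 4089069 = -451549146502/84111 + 4089069 = -107613463843/84111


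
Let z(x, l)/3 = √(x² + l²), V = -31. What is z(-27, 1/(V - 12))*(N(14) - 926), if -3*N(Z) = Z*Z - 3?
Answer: -2971*√1347922/43 ≈ -80217.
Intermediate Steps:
z(x, l) = 3*√(l² + x²) (z(x, l) = 3*√(x² + l²) = 3*√(l² + x²))
N(Z) = 1 - Z²/3 (N(Z) = -(Z*Z - 3)/3 = -(Z² - 3)/3 = -(-3 + Z²)/3 = 1 - Z²/3)
z(-27, 1/(V - 12))*(N(14) - 926) = (3*√((1/(-31 - 12))² + (-27)²))*((1 - ⅓*14²) - 926) = (3*√((1/(-43))² + 729))*((1 - ⅓*196) - 926) = (3*√((-1/43)² + 729))*((1 - 196/3) - 926) = (3*√(1/1849 + 729))*(-193/3 - 926) = (3*√(1347922/1849))*(-2971/3) = (3*(√1347922/43))*(-2971/3) = (3*√1347922/43)*(-2971/3) = -2971*√1347922/43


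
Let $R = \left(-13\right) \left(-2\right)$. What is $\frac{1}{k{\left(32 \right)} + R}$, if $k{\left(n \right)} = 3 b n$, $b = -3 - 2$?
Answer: $- \frac{1}{454} \approx -0.0022026$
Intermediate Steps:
$b = -5$
$k{\left(n \right)} = - 15 n$ ($k{\left(n \right)} = 3 \left(-5\right) n = - 15 n$)
$R = 26$
$\frac{1}{k{\left(32 \right)} + R} = \frac{1}{\left(-15\right) 32 + 26} = \frac{1}{-480 + 26} = \frac{1}{-454} = - \frac{1}{454}$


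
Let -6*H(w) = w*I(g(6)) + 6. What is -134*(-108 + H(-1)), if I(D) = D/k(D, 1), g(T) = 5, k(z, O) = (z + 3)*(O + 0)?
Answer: 350209/24 ≈ 14592.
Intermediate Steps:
k(z, O) = O*(3 + z) (k(z, O) = (3 + z)*O = O*(3 + z))
I(D) = D/(3 + D) (I(D) = D/((1*(3 + D))) = D/(3 + D))
H(w) = -1 - 5*w/48 (H(w) = -(w*(5/(3 + 5)) + 6)/6 = -(w*(5/8) + 6)/6 = -(5*w/8 + 6)/6 = -(6 + 5*w/8)/6 = -1 - 5*w/48)
-134*(-108 + H(-1)) = -134*(-108 + (-1 - 5/48*(-1))) = -134*(-108 + (-1 + 5/48)) = -134*(-108 - 43/48) = -134*(-5227/48) = 350209/24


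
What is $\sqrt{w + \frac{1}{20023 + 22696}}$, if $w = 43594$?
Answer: $\frac{3 \sqrt{8839472851617}}{42719} \approx 208.79$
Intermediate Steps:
$\sqrt{w + \frac{1}{20023 + 22696}} = \sqrt{43594 + \frac{1}{20023 + 22696}} = \sqrt{43594 + \frac{1}{42719}} = \sqrt{\frac{1862292087}{42719}} = \frac{3 \sqrt{8839472851617}}{42719}$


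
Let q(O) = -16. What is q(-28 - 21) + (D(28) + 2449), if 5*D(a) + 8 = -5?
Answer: 12152/5 ≈ 2430.4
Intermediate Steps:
D(a) = -13/5 (D(a) = -8/5 + (1/5)*(-5) = -8/5 - 1 = -13/5)
q(-28 - 21) + (D(28) + 2449) = -16 + (-13/5 + 2449) = -16 + 12232/5 = 12152/5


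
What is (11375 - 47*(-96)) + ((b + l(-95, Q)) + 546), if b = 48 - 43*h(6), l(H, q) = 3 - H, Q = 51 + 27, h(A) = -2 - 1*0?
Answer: 16665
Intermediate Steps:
h(A) = -2 (h(A) = -2 + 0 = -2)
Q = 78
b = 134 (b = 48 - 43*(-2) = 48 + 86 = 134)
(11375 - 47*(-96)) + ((b + l(-95, Q)) + 546) = (11375 - 47*(-96)) + ((134 + (3 - 1*(-95))) + 546) = (11375 + 4512) + ((134 + (3 + 95)) + 546) = 15887 + ((134 + 98) + 546) = 15887 + (232 + 546) = 15887 + 778 = 16665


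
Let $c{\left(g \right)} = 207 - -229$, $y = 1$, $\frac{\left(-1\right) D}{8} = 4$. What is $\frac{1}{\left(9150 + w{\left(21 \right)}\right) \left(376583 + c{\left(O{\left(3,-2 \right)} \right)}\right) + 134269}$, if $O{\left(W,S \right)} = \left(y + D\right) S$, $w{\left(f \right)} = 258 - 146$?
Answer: $\frac{1}{3492084247} \approx 2.8636 \cdot 10^{-10}$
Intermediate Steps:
$D = -32$ ($D = \left(-8\right) 4 = -32$)
$w{\left(f \right)} = 112$
$O{\left(W,S \right)} = - 31 S$ ($O{\left(W,S \right)} = \left(1 - 32\right) S = - 31 S$)
$c{\left(g \right)} = 436$ ($c{\left(g \right)} = 207 + 229 = 436$)
$\frac{1}{\left(9150 + w{\left(21 \right)}\right) \left(376583 + c{\left(O{\left(3,-2 \right)} \right)}\right) + 134269} = \frac{1}{\left(9150 + 112\right) \left(376583 + 436\right) + 134269} = \frac{1}{9262 \cdot 377019 + 134269} = \frac{1}{3491949978 + 134269} = \frac{1}{3492084247}$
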